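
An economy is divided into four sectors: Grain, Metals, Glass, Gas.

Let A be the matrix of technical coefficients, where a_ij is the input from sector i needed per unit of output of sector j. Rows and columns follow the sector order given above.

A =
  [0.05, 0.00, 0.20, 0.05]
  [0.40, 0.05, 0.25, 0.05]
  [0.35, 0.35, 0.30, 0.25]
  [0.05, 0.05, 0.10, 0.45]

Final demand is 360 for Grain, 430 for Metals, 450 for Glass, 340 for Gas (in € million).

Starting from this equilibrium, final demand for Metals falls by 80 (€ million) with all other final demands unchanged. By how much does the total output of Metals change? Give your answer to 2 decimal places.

I − A =
  [   0.95     0.00    -0.20    -0.05]
  [  -0.40     0.95    -0.25    -0.05]
  [  -0.35    -0.35     0.70    -0.25]
  [  -0.05    -0.05    -0.10     0.55]
Compute the cofactors C_ij = (−1)^(i+j)·(3×3 minor ij) of I−A; the adjugate is their transpose:
adj(I−A) = Cᵀ =
  [ 0.287250   0.044500   0.109375   0.079875]
  [ 0.198750   0.297500   0.181250   0.127500]
  [ 0.276750   0.194750   0.490625   0.265875]
  [ 0.094500   0.066500   0.115625   0.454125]
det(I−A) = Σ_j (I−A)_1j·C_1j = (0.95)(0.287250) + (0.00)(0.198750) + (-0.20)(0.276750) + (-0.05)(0.094500) = 0.2128125
(I − A)⁻¹ = adj(I−A) / det(I−A) ≈
  [   1.3498     0.2091     0.5140     0.3753]
  [   0.9339     1.3979     0.8517     0.5991]
  [   1.3004     0.9151     2.3054     1.2493]
  [   0.4441     0.3125     0.5433     2.1339]
Δx = (I − A)⁻¹ Δd with Δd having -80 in the Metals component and 0 elsewhere.
So Δx_2 = L_22 · (-80), where L_22 = adj(I−A)_22 / det(I−A) = 0.297500 / 0.2128125.
Δx_2 = 0.297500 × (-80) / 0.2128125 = -23.80 / 0.2128125 ≈ -111.84.

Δx_2 = -111.84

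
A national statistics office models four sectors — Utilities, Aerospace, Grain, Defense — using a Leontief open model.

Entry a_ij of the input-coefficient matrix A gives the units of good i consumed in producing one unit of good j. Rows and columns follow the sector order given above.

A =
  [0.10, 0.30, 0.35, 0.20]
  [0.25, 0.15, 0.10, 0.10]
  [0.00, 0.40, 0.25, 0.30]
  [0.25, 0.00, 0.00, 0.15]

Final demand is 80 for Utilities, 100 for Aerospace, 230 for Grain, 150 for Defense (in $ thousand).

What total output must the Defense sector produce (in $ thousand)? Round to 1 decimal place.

x_D = 338.3

I − A =
  [   0.90    -0.30    -0.35    -0.20]
  [  -0.25     0.85    -0.10    -0.10]
  [   0.00    -0.40     0.75    -0.30]
  [  -0.25     0.00     0.00     0.85]
Compute the cofactors C_ij = (−1)^(i+j)·(3×3 minor ij) of I−A; the adjugate is their transpose:
adj(I−A) = Cᵀ =
  [ 0.507875   0.310250   0.278375   0.254250]
  [ 0.185625   0.510000   0.154625   0.158250]
  [ 0.158750   0.308500   0.536500   0.263000]
  [ 0.149375   0.091250   0.081875   0.446500]
det(I−A) = Σ_j (I−A)_1j·C_1j = (0.90)(0.507875) + (-0.30)(0.185625) + (-0.35)(0.158750) + (-0.20)(0.149375) = 0.3159625
(I − A)⁻¹ = adj(I−A) / det(I−A) ≈
  [   1.6074     0.9819     0.8810     0.8047]
  [   0.5875     1.6141     0.4894     0.5009]
  [   0.5024     0.9764     1.6980     0.8324]
  [   0.4728     0.2888     0.2591     1.4131]
x = (I − A)⁻¹ d = adj(I−A)·d / det(I−A), with det(I−A) = 0.3159625:
  x_U = (0.507875·80 + 0.310250·100 + 0.278375·230 + 0.254250·150) / 0.3159625 = 173.81875 / 0.3159625 ≈ 550.1
  x_A = (0.185625·80 + 0.510000·100 + 0.154625·230 + 0.158250·150) / 0.3159625 = 125.15125 / 0.3159625 ≈ 396.1
  x_G = (0.158750·80 + 0.308500·100 + 0.536500·230 + 0.263000·150) / 0.3159625 = 206.395 / 0.3159625 ≈ 653.2
  x_D = (0.149375·80 + 0.091250·100 + 0.081875·230 + 0.446500·150) / 0.3159625 = 106.88125 / 0.3159625 ≈ 338.3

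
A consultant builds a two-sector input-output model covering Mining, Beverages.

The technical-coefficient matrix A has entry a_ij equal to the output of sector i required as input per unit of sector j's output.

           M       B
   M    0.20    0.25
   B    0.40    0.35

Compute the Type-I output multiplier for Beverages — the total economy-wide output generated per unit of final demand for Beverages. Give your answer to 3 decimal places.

m_B = 2.500

I − A =
  [   0.80    -0.25]
  [  -0.40     0.65]
det(I−A) = (0.80)(0.65) − (-0.25)(-0.40) = 0.4200
adj(I−A) = [[0.65, 0.25], [0.40, 0.80]]
(I − A)⁻¹ = adj(I−A) / det(I−A) ≈
  [   1.5476     0.5952]
  [   0.9524     1.9048]
The output multiplier for sector j is the column-j sum of the Leontief inverse (I − A)⁻¹ = adj(I−A) / det(I−A).
Column B of adj(I−A): (0.25, 0.80); det(I−A) = 0.4200.
m_B = (0.25 + 0.80) / 0.4200 = 1.05 / 0.4200 = 2.500.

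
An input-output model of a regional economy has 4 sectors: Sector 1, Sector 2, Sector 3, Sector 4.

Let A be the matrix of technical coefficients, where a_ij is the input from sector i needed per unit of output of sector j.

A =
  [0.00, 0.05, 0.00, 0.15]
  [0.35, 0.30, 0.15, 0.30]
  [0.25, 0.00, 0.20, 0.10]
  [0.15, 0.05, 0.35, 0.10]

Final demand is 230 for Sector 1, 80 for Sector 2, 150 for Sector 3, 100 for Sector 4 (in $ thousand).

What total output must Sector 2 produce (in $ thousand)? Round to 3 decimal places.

I − A =
  [   1.00    -0.05     0.00    -0.15]
  [  -0.35     0.70    -0.15    -0.30]
  [  -0.25     0.00     0.80    -0.10]
  [  -0.15    -0.05    -0.35     0.90]
Compute the cofactors C_ij = (−1)^(i+j)·(3×3 minor ij) of I−A; the adjugate is their transpose:
adj(I−A) = Cᵀ =
  [ 0.466750   0.040250   0.049875   0.096750]
  [ 0.338000   0.653875   0.255000   0.302625]
  [ 0.166000   0.018875   0.578625   0.098250]
  [ 0.161125   0.050375   0.247500   0.544125]
det(I−A) = Σ_j (I−A)_1j·C_1j = (1.00)(0.466750) + (-0.05)(0.338000) + (0.00)(0.166000) + (-0.15)(0.161125) = 0.42568125
(I − A)⁻¹ = adj(I−A) / det(I−A) ≈
  [   1.0965     0.0946     0.1172     0.2273]
  [   0.7940     1.5361     0.5990     0.7109]
  [   0.3900     0.0443     1.3593     0.2308]
  [   0.3785     0.1183     0.5814     1.2782]
x = (I − A)⁻¹ d = adj(I−A)·d / det(I−A), with det(I−A) = 0.42568125:
  x_1 = (0.466750·230 + 0.040250·80 + 0.049875·150 + 0.096750·100) / 0.42568125 = 127.72875 / 0.42568125 ≈ 300.057
  x_2 = (0.338000·230 + 0.653875·80 + 0.255000·150 + 0.302625·100) / 0.42568125 = 198.5625 / 0.42568125 ≈ 466.458
  x_3 = (0.166000·230 + 0.018875·80 + 0.578625·150 + 0.098250·100) / 0.42568125 = 136.30875 / 0.42568125 ≈ 320.213
  x_4 = (0.161125·230 + 0.050375·80 + 0.247500·150 + 0.544125·100) / 0.42568125 = 132.62625 / 0.42568125 ≈ 311.562

x_2 = 466.458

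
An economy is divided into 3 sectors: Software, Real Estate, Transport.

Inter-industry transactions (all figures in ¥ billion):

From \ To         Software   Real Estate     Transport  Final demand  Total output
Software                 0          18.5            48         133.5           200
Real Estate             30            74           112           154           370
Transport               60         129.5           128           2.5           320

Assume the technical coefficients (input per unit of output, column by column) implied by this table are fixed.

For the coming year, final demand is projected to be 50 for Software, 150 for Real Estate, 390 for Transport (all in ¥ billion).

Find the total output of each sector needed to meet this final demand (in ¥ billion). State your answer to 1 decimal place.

x_S = 276.0, x_R = 784.1, x_T = 1245.4

Technical coefficients a_ij = z_ij / X_j:
  a_SS = 0/200 = 0.00, a_RS = 30/200 = 0.15, a_TS = 60/200 = 0.30
  a_SR = 18.5/370 = 0.05, a_RR = 74/370 = 0.20, a_TR = 129.5/370 = 0.35
  a_ST = 48/320 = 0.15, a_RT = 112/320 = 0.35, a_TT = 128/320 = 0.40
I − A =
  [   1.00    -0.05    -0.15]
  [  -0.15     0.80    -0.35]
  [  -0.30    -0.35     0.60]
Cofactors of I−A, C_ij = (−1)^(i+j)·(minor ij) (rows/columns in the sector order above):
  C_11 = (0.80)(0.60) − (-0.35)(-0.35) = 0.3575
  C_12 = −[(-0.15)(0.60) − (-0.35)(-0.30)] = 0.1950
  C_13 = (-0.15)(-0.35) − (0.80)(-0.30) = 0.2925
  C_21 = −[(-0.05)(0.60) − (-0.15)(-0.35)] = 0.0825
  C_22 = (1.00)(0.60) − (-0.15)(-0.30) = 0.5550
  C_23 = −[(1.00)(-0.35) − (-0.05)(-0.30)] = 0.3650
  C_31 = (-0.05)(-0.35) − (-0.15)(0.80) = 0.1375
  C_32 = −[(1.00)(-0.35) − (-0.15)(-0.15)] = 0.3725
  C_33 = (1.00)(0.80) − (-0.05)(-0.15) = 0.7925
det(I−A) = Σ_j (I−A)_1j·C_1j = (1.00)(0.3575) + (-0.05)(0.1950) + (-0.15)(0.2925) = 0.303875
adj(I−A) = Cᵀ =
  [ 0.3575   0.0825   0.1375]
  [ 0.1950   0.5550   0.3725]
  [ 0.2925   0.3650   0.7925]
(I − A)⁻¹ = adj(I−A) / det(I−A) ≈
  [   1.1765     0.2715     0.4525]
  [   0.6417     1.8264     1.2258]
  [   0.9626     1.2012     2.6080]
x = (I − A)⁻¹ d = adj(I−A)·d / det(I−A), with det(I−A) = 0.303875:
  x_S = (0.3575·50 + 0.0825·150 + 0.1375·390) / 0.303875 = 83.875 / 0.303875 ≈ 276.0
  x_R = (0.1950·50 + 0.5550·150 + 0.3725·390) / 0.303875 = 238.275 / 0.303875 ≈ 784.1
  x_T = (0.2925·50 + 0.3650·150 + 0.7925·390) / 0.303875 = 378.45 / 0.303875 ≈ 1245.4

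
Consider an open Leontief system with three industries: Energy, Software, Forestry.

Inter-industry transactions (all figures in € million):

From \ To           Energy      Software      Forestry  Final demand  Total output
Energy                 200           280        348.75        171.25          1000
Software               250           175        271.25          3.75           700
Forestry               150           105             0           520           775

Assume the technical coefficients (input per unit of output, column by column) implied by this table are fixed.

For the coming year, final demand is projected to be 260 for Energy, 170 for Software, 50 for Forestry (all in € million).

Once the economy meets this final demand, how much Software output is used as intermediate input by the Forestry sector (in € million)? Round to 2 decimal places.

z_SF = 89.61

Technical coefficients a_ij = z_ij / X_j:
  a_EE = 200/1000 = 0.20, a_SE = 250/1000 = 0.25, a_FE = 150/1000 = 0.15
  a_ES = 280/700 = 0.40, a_SS = 175/700 = 0.25, a_FS = 105/700 = 0.15
  a_EF = 348.75/775 = 0.45, a_SF = 271.25/775 = 0.35, a_FF = 0/775 = 0.00
I − A =
  [   0.80    -0.40    -0.45]
  [  -0.25     0.75    -0.35]
  [  -0.15    -0.15     1.00]
Cofactors of I−A, C_ij = (−1)^(i+j)·(minor ij) (rows/columns in the sector order above):
  C_11 = (0.75)(1.00) − (-0.35)(-0.15) = 0.6975
  C_12 = −[(-0.25)(1.00) − (-0.35)(-0.15)] = 0.3025
  C_13 = (-0.25)(-0.15) − (0.75)(-0.15) = 0.1500
  C_21 = −[(-0.40)(1.00) − (-0.45)(-0.15)] = 0.4675
  C_22 = (0.80)(1.00) − (-0.45)(-0.15) = 0.7325
  C_23 = −[(0.80)(-0.15) − (-0.40)(-0.15)] = 0.1800
  C_31 = (-0.40)(-0.35) − (-0.45)(0.75) = 0.4775
  C_32 = −[(0.80)(-0.35) − (-0.45)(-0.25)] = 0.3925
  C_33 = (0.80)(0.75) − (-0.40)(-0.25) = 0.5000
det(I−A) = Σ_j (I−A)_1j·C_1j = (0.80)(0.6975) + (-0.40)(0.3025) + (-0.45)(0.1500) = 0.3695
adj(I−A) = Cᵀ =
  [ 0.6975   0.4675   0.4775]
  [ 0.3025   0.7325   0.3925]
  [ 0.1500   0.1800   0.5000]
(I − A)⁻¹ = adj(I−A) / det(I−A) ≈
  [   1.8877     1.2652     1.2923]
  [   0.8187     1.9824     1.0622]
  [   0.4060     0.4871     1.3532]
First solve x = (I − A)⁻¹ d = adj(I−A)·d / det(I−A); in particular x_F = (0.1500·260 + 0.1800·170 + 0.5000·50) / 0.3695 = 94.60 / 0.3695 ≈ 256.0217.
Intermediate flow from S to F: z_SF = a_SF · x_F = 0.35 × 94.60 / 0.3695 = 33.11 / 0.3695 ≈ 89.61.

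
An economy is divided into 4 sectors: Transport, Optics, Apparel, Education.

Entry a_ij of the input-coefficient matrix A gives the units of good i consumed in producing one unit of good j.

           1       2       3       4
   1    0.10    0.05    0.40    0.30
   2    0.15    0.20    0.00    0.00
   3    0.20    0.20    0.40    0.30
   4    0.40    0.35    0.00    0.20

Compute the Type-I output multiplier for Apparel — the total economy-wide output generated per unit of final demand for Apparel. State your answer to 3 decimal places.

I − A =
  [   0.90    -0.05    -0.40    -0.30]
  [  -0.15     0.80     0.00     0.00]
  [  -0.20    -0.20     0.60    -0.30]
  [  -0.40    -0.35     0.00     0.80]
Compute the cofactors C_ij = (−1)^(i+j)·(3×3 minor ij) of I−A; the adjugate is their transpose:
adj(I−A) = Cᵀ =
  [ 0.38400   0.19300   0.25600   0.24000]
  [ 0.07200   0.24800   0.04800   0.04500]
  [ 0.26375   0.24950   0.45825   0.27075]
  [ 0.22350   0.20500   0.14900   0.35150]
det(I−A) = Σ_j (I−A)_1j·C_1j = (0.90)(0.38400) + (-0.05)(0.07200) + (-0.40)(0.26375) + (-0.30)(0.22350) = 0.16945
(I − A)⁻¹ = adj(I−A) / det(I−A) ≈
  [   2.2662     1.1390     1.5108     1.4163]
  [   0.4249     1.4636     0.2833     0.2656]
  [   1.5565     1.4724     2.7043     1.5978]
  [   1.3190     1.2098     0.8793     2.0744]
The output multiplier for sector j is the column-j sum of the Leontief inverse (I − A)⁻¹ = adj(I−A) / det(I−A).
Column 3 of adj(I−A): (0.25600, 0.04800, 0.45825, 0.14900); det(I−A) = 0.16945.
m_3 = (0.25600 + 0.04800 + 0.45825 + 0.14900) / 0.16945 = 0.91125 / 0.16945 ≈ 5.378.

m_3 = 5.378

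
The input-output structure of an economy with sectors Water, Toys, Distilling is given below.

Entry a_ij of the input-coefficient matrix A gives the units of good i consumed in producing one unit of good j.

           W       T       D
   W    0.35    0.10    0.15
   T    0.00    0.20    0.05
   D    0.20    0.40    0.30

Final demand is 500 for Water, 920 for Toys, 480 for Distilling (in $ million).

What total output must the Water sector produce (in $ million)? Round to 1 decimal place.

x_W = 1379.1

I − A =
  [   0.65    -0.10    -0.15]
  [   0.00     0.80    -0.05]
  [  -0.20    -0.40     0.70]
Cofactors of I−A, C_ij = (−1)^(i+j)·(minor ij) (rows/columns in the sector order above):
  C_11 = (0.80)(0.70) − (-0.05)(-0.40) = 0.5400
  C_12 = −[(0.00)(0.70) − (-0.05)(-0.20)] = 0.0100
  C_13 = (0.00)(-0.40) − (0.80)(-0.20) = 0.1600
  C_21 = −[(-0.10)(0.70) − (-0.15)(-0.40)] = 0.1300
  C_22 = (0.65)(0.70) − (-0.15)(-0.20) = 0.4250
  C_23 = −[(0.65)(-0.40) − (-0.10)(-0.20)] = 0.2800
  C_31 = (-0.10)(-0.05) − (-0.15)(0.80) = 0.1250
  C_32 = −[(0.65)(-0.05) − (-0.15)(0.00)] = 0.0325
  C_33 = (0.65)(0.80) − (-0.10)(0.00) = 0.5200
det(I−A) = Σ_j (I−A)_1j·C_1j = (0.65)(0.5400) + (-0.10)(0.0100) + (-0.15)(0.1600) = 0.3260
adj(I−A) = Cᵀ =
  [ 0.5400   0.1300   0.1250]
  [ 0.0100   0.4250   0.0325]
  [ 0.1600   0.2800   0.5200]
(I − A)⁻¹ = adj(I−A) / det(I−A) ≈
  [   1.6564     0.3988     0.3834]
  [   0.0307     1.3037     0.0997]
  [   0.4908     0.8589     1.5951]
x = (I − A)⁻¹ d = adj(I−A)·d / det(I−A), with det(I−A) = 0.3260:
  x_W = (0.5400·500 + 0.1300·920 + 0.1250·480) / 0.3260 = 449.60 / 0.3260 ≈ 1379.1
  x_T = (0.0100·500 + 0.4250·920 + 0.0325·480) / 0.3260 = 411.60 / 0.3260 ≈ 1262.6
  x_D = (0.1600·500 + 0.2800·920 + 0.5200·480) / 0.3260 = 587.20 / 0.3260 ≈ 1801.2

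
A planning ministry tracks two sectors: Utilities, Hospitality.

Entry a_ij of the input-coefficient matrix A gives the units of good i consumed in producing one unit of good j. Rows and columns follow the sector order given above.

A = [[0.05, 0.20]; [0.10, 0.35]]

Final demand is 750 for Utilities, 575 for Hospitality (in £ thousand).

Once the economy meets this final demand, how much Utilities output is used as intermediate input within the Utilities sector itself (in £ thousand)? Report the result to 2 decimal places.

z_11 = 50.42

I − A =
  [   0.95    -0.20]
  [  -0.10     0.65]
det(I−A) = (0.95)(0.65) − (-0.20)(-0.10) = 0.5975
adj(I−A) = [[0.65, 0.20], [0.10, 0.95]]
(I − A)⁻¹ = adj(I−A) / det(I−A) ≈
  [   1.0879     0.3347]
  [   0.1674     1.5900]
First solve x = (I − A)⁻¹ d = adj(I−A)·d / det(I−A); in particular x_1 = (0.65·750 + 0.20·575) / 0.5975 = 602.50 / 0.5975 ≈ 1008.3682.
Intermediate flow from 1 to 1: z_11 = a_11 · x_1 = 0.05 × 602.50 / 0.5975 = 30.125 / 0.5975 ≈ 50.42.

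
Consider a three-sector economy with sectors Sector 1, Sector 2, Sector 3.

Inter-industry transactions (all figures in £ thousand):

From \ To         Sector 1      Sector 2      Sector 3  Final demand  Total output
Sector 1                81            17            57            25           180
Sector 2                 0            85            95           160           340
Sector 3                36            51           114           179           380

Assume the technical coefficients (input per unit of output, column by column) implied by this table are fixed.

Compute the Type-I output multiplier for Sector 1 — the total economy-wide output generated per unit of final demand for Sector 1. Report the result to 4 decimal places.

Technical coefficients a_ij = z_ij / X_j:
  a_11 = 81/180 = 0.45, a_21 = 0/180 = 0.00, a_31 = 36/180 = 0.20
  a_12 = 17/340 = 0.05, a_22 = 85/340 = 0.25, a_32 = 51/340 = 0.15
  a_13 = 57/380 = 0.15, a_23 = 95/380 = 0.25, a_33 = 114/380 = 0.30
I − A =
  [   0.55    -0.05    -0.15]
  [   0.00     0.75    -0.25]
  [  -0.20    -0.15     0.70]
Cofactors of I−A, C_ij = (−1)^(i+j)·(minor ij) (rows/columns in the sector order above):
  C_11 = (0.75)(0.70) − (-0.25)(-0.15) = 0.4875
  C_12 = −[(0.00)(0.70) − (-0.25)(-0.20)] = 0.0500
  C_13 = (0.00)(-0.15) − (0.75)(-0.20) = 0.1500
  C_21 = −[(-0.05)(0.70) − (-0.15)(-0.15)] = 0.0575
  C_22 = (0.55)(0.70) − (-0.15)(-0.20) = 0.3550
  C_23 = −[(0.55)(-0.15) − (-0.05)(-0.20)] = 0.0925
  C_31 = (-0.05)(-0.25) − (-0.15)(0.75) = 0.1250
  C_32 = −[(0.55)(-0.25) − (-0.15)(0.00)] = 0.1375
  C_33 = (0.55)(0.75) − (-0.05)(0.00) = 0.4125
det(I−A) = Σ_j (I−A)_1j·C_1j = (0.55)(0.4875) + (-0.05)(0.0500) + (-0.15)(0.1500) = 0.243125
adj(I−A) = Cᵀ =
  [ 0.4875   0.0575   0.1250]
  [ 0.0500   0.3550   0.1375]
  [ 0.1500   0.0925   0.4125]
(I − A)⁻¹ = adj(I−A) / det(I−A) ≈
  [   2.00514     0.23650     0.51414]
  [   0.20566     1.46015     0.56555]
  [   0.61697     0.38046     1.69666]
The output multiplier for sector j is the column-j sum of the Leontief inverse (I − A)⁻¹ = adj(I−A) / det(I−A).
Column 1 of adj(I−A): (0.4875, 0.0500, 0.1500); det(I−A) = 0.243125.
m_1 = (0.4875 + 0.0500 + 0.1500) / 0.243125 = 0.6875 / 0.243125 ≈ 2.8278.

m_1 = 2.8278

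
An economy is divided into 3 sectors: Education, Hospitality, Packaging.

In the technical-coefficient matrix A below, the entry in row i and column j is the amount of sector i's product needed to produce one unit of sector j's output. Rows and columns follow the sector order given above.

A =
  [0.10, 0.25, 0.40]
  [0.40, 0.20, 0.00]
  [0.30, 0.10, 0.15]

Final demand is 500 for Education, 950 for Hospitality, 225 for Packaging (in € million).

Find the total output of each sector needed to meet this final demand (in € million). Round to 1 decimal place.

I − A =
  [   0.90    -0.25    -0.40]
  [  -0.40     0.80     0.00]
  [  -0.30    -0.10     0.85]
Cofactors of I−A, C_ij = (−1)^(i+j)·(minor ij) (rows/columns in the sector order above):
  C_11 = (0.80)(0.85) − (0.00)(-0.10) = 0.6800
  C_12 = −[(-0.40)(0.85) − (0.00)(-0.30)] = 0.3400
  C_13 = (-0.40)(-0.10) − (0.80)(-0.30) = 0.2800
  C_21 = −[(-0.25)(0.85) − (-0.40)(-0.10)] = 0.2525
  C_22 = (0.90)(0.85) − (-0.40)(-0.30) = 0.6450
  C_23 = −[(0.90)(-0.10) − (-0.25)(-0.30)] = 0.1650
  C_31 = (-0.25)(0.00) − (-0.40)(0.80) = 0.3200
  C_32 = −[(0.90)(0.00) − (-0.40)(-0.40)] = 0.1600
  C_33 = (0.90)(0.80) − (-0.25)(-0.40) = 0.6200
det(I−A) = Σ_j (I−A)_1j·C_1j = (0.90)(0.6800) + (-0.25)(0.3400) + (-0.40)(0.2800) = 0.4150
adj(I−A) = Cᵀ =
  [ 0.6800   0.2525   0.3200]
  [ 0.3400   0.6450   0.1600]
  [ 0.2800   0.1650   0.6200]
(I − A)⁻¹ = adj(I−A) / det(I−A) ≈
  [   1.6386     0.6084     0.7711]
  [   0.8193     1.5542     0.3855]
  [   0.6747     0.3976     1.4940]
x = (I − A)⁻¹ d = adj(I−A)·d / det(I−A), with det(I−A) = 0.4150:
  x_E = (0.6800·500 + 0.2525·950 + 0.3200·225) / 0.4150 = 651.875 / 0.4150 ≈ 1570.8
  x_H = (0.3400·500 + 0.6450·950 + 0.1600·225) / 0.4150 = 818.75 / 0.4150 ≈ 1972.9
  x_P = (0.2800·500 + 0.1650·950 + 0.6200·225) / 0.4150 = 436.25 / 0.4150 ≈ 1051.2

x_E = 1570.8, x_H = 1972.9, x_P = 1051.2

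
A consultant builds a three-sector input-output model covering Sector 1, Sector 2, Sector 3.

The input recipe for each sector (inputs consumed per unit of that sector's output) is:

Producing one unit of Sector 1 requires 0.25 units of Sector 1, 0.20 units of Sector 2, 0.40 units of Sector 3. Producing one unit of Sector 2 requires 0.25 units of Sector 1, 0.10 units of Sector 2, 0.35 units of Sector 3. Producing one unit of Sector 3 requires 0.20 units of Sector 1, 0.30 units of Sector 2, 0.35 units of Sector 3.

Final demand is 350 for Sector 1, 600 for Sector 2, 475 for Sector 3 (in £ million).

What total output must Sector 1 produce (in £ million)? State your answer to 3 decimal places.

x_1 = 2026.596

I − A =
  [   0.75    -0.25    -0.20]
  [  -0.20     0.90    -0.30]
  [  -0.40    -0.35     0.65]
Cofactors of I−A, C_ij = (−1)^(i+j)·(minor ij) (rows/columns in the sector order above):
  C_11 = (0.90)(0.65) − (-0.30)(-0.35) = 0.4800
  C_12 = −[(-0.20)(0.65) − (-0.30)(-0.40)] = 0.2500
  C_13 = (-0.20)(-0.35) − (0.90)(-0.40) = 0.4300
  C_21 = −[(-0.25)(0.65) − (-0.20)(-0.35)] = 0.2325
  C_22 = (0.75)(0.65) − (-0.20)(-0.40) = 0.4075
  C_23 = −[(0.75)(-0.35) − (-0.25)(-0.40)] = 0.3625
  C_31 = (-0.25)(-0.30) − (-0.20)(0.90) = 0.2550
  C_32 = −[(0.75)(-0.30) − (-0.20)(-0.20)] = 0.2650
  C_33 = (0.75)(0.90) − (-0.25)(-0.20) = 0.6250
det(I−A) = Σ_j (I−A)_1j·C_1j = (0.75)(0.4800) + (-0.25)(0.2500) + (-0.20)(0.4300) = 0.2115
adj(I−A) = Cᵀ =
  [ 0.4800   0.2325   0.2550]
  [ 0.2500   0.4075   0.2650]
  [ 0.4300   0.3625   0.6250]
(I − A)⁻¹ = adj(I−A) / det(I−A) ≈
  [   2.2695     1.0993     1.2057]
  [   1.1820     1.9267     1.2530]
  [   2.0331     1.7139     2.9551]
x = (I − A)⁻¹ d = adj(I−A)·d / det(I−A), with det(I−A) = 0.2115:
  x_1 = (0.4800·350 + 0.2325·600 + 0.2550·475) / 0.2115 = 428.625 / 0.2115 ≈ 2026.596
  x_2 = (0.2500·350 + 0.4075·600 + 0.2650·475) / 0.2115 = 457.875 / 0.2115 ≈ 2164.894
  x_3 = (0.4300·350 + 0.3625·600 + 0.6250·475) / 0.2115 = 664.875 / 0.2115 ≈ 3143.617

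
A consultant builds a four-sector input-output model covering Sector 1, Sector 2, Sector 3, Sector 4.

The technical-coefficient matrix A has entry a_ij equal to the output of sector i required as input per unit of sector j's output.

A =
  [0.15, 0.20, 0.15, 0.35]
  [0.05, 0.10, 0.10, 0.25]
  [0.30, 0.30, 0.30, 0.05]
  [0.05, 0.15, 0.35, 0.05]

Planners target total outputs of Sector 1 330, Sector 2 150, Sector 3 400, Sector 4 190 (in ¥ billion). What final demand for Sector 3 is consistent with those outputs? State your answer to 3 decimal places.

d_3 = 126.500

I − A =
  [   0.85    -0.20    -0.15    -0.35]
  [  -0.05     0.90    -0.10    -0.25]
  [  -0.30    -0.30     0.70    -0.05]
  [  -0.05    -0.15    -0.35     0.95]
d = (I − A) x:
  d_1 = (+0.85)·330 + (-0.20)·150 + (-0.15)·400 + (-0.35)·190 = 124.000
  d_2 = (-0.05)·330 + (+0.90)·150 + (-0.10)·400 + (-0.25)·190 = 31.000
  d_3 = (-0.30)·330 + (-0.30)·150 + (+0.70)·400 + (-0.05)·190 = 126.500
  d_4 = (-0.05)·330 + (-0.15)·150 + (-0.35)·400 + (+0.95)·190 = 1.500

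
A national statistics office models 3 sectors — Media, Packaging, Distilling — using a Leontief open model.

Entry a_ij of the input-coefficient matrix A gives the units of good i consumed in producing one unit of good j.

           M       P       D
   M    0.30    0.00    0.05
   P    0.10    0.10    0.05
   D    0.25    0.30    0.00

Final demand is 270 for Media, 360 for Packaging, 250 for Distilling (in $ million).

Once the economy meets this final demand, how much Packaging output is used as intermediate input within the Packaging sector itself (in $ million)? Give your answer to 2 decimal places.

I − A =
  [   0.70     0.00    -0.05]
  [  -0.10     0.90    -0.05]
  [  -0.25    -0.30     1.00]
Cofactors of I−A, C_ij = (−1)^(i+j)·(minor ij) (rows/columns in the sector order above):
  C_11 = (0.90)(1.00) − (-0.05)(-0.30) = 0.8850
  C_12 = −[(-0.10)(1.00) − (-0.05)(-0.25)] = 0.1125
  C_13 = (-0.10)(-0.30) − (0.90)(-0.25) = 0.2550
  C_21 = −[(0.00)(1.00) − (-0.05)(-0.30)] = 0.0150
  C_22 = (0.70)(1.00) − (-0.05)(-0.25) = 0.6875
  C_23 = −[(0.70)(-0.30) − (0.00)(-0.25)] = 0.2100
  C_31 = (0.00)(-0.05) − (-0.05)(0.90) = 0.0450
  C_32 = −[(0.70)(-0.05) − (-0.05)(-0.10)] = 0.0400
  C_33 = (0.70)(0.90) − (0.00)(-0.10) = 0.6300
det(I−A) = Σ_j (I−A)_1j·C_1j = (0.70)(0.8850) + (0.00)(0.1125) + (-0.05)(0.2550) = 0.60675
adj(I−A) = Cᵀ =
  [ 0.8850   0.0150   0.0450]
  [ 0.1125   0.6875   0.0400]
  [ 0.2550   0.2100   0.6300]
(I − A)⁻¹ = adj(I−A) / det(I−A) ≈
  [   1.4586     0.0247     0.0742]
  [   0.1854     1.1331     0.0659]
  [   0.4203     0.3461     1.0383]
First solve x = (I − A)⁻¹ d = adj(I−A)·d / det(I−A); in particular x_P = (0.1125·270 + 0.6875·360 + 0.0400·250) / 0.60675 = 287.875 / 0.60675 ≈ 474.4541.
Intermediate flow from P to P: z_PP = a_PP · x_P = 0.10 × 287.875 / 0.60675 = 28.7875 / 0.60675 ≈ 47.45.

z_PP = 47.45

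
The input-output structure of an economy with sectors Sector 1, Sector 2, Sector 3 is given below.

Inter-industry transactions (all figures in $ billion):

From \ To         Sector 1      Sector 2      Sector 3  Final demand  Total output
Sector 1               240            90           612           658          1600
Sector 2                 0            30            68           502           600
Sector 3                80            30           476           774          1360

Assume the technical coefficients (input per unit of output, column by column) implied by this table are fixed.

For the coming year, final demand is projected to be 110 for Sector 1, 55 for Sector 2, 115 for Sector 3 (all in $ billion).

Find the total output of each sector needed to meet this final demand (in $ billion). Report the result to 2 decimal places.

Technical coefficients a_ij = z_ij / X_j:
  a_11 = 240/1600 = 0.15, a_21 = 0/1600 = 0.00, a_31 = 80/1600 = 0.05
  a_12 = 90/600 = 0.15, a_22 = 30/600 = 0.05, a_32 = 30/600 = 0.05
  a_13 = 612/1360 = 0.45, a_23 = 68/1360 = 0.05, a_33 = 476/1360 = 0.35
I − A =
  [   0.85    -0.15    -0.45]
  [   0.00     0.95    -0.05]
  [  -0.05    -0.05     0.65]
Cofactors of I−A, C_ij = (−1)^(i+j)·(minor ij) (rows/columns in the sector order above):
  C_11 = (0.95)(0.65) − (-0.05)(-0.05) = 0.6150
  C_12 = −[(0.00)(0.65) − (-0.05)(-0.05)] = 0.0025
  C_13 = (0.00)(-0.05) − (0.95)(-0.05) = 0.0475
  C_21 = −[(-0.15)(0.65) − (-0.45)(-0.05)] = 0.1200
  C_22 = (0.85)(0.65) − (-0.45)(-0.05) = 0.5300
  C_23 = −[(0.85)(-0.05) − (-0.15)(-0.05)] = 0.0500
  C_31 = (-0.15)(-0.05) − (-0.45)(0.95) = 0.4350
  C_32 = −[(0.85)(-0.05) − (-0.45)(0.00)] = 0.0425
  C_33 = (0.85)(0.95) − (-0.15)(0.00) = 0.8075
det(I−A) = Σ_j (I−A)_1j·C_1j = (0.85)(0.6150) + (-0.15)(0.0025) + (-0.45)(0.0475) = 0.5010
adj(I−A) = Cᵀ =
  [ 0.6150   0.1200   0.4350]
  [ 0.0025   0.5300   0.0425]
  [ 0.0475   0.0500   0.8075]
(I − A)⁻¹ = adj(I−A) / det(I−A) ≈
  [   1.2275     0.2395     0.8683]
  [   0.0050     1.0579     0.0848]
  [   0.0948     0.0998     1.6118]
x = (I − A)⁻¹ d = adj(I−A)·d / det(I−A), with det(I−A) = 0.5010:
  x_1 = (0.6150·110 + 0.1200·55 + 0.4350·115) / 0.5010 = 124.275 / 0.5010 ≈ 248.05
  x_2 = (0.0025·110 + 0.5300·55 + 0.0425·115) / 0.5010 = 34.3125 / 0.5010 ≈ 68.49
  x_3 = (0.0475·110 + 0.0500·55 + 0.8075·115) / 0.5010 = 100.8375 / 0.5010 ≈ 201.27

x_1 = 248.05, x_2 = 68.49, x_3 = 201.27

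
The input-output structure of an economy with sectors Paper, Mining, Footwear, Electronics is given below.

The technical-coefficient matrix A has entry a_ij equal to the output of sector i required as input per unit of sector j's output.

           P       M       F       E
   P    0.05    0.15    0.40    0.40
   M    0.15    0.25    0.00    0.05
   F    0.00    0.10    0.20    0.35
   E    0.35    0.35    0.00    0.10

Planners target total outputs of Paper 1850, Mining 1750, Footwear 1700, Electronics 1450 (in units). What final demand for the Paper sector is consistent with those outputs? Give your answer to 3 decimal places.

d_P = 235.000

I − A =
  [   0.95    -0.15    -0.40    -0.40]
  [  -0.15     0.75     0.00    -0.05]
  [   0.00    -0.10     0.80    -0.35]
  [  -0.35    -0.35     0.00     0.90]
d = (I − A) x:
  d_P = (+0.95)·1850 + (-0.15)·1750 + (-0.40)·1700 + (-0.40)·1450 = 235.000
  d_M = (-0.15)·1850 + (+0.75)·1750 + (+0.00)·1700 + (-0.05)·1450 = 962.500
  d_F = (+0.00)·1850 + (-0.10)·1750 + (+0.80)·1700 + (-0.35)·1450 = 677.500
  d_E = (-0.35)·1850 + (-0.35)·1750 + (+0.00)·1700 + (+0.90)·1450 = 45.000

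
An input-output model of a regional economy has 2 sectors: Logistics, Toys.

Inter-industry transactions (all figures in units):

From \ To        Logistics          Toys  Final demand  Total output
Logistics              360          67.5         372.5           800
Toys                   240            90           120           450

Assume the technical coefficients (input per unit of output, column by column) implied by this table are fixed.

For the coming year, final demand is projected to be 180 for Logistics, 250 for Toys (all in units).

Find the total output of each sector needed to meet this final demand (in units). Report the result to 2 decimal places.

Technical coefficients a_ij = z_ij / X_j:
  a_11 = 360/800 = 0.45, a_21 = 240/800 = 0.30
  a_12 = 67.5/450 = 0.15, a_22 = 90/450 = 0.20
I − A =
  [   0.55    -0.15]
  [  -0.30     0.80]
det(I−A) = (0.55)(0.80) − (-0.15)(-0.30) = 0.3950
adj(I−A) = [[0.80, 0.15], [0.30, 0.55]]
(I − A)⁻¹ = adj(I−A) / det(I−A) ≈
  [   2.0253     0.3797]
  [   0.7595     1.3924]
x = (I − A)⁻¹ d = adj(I−A)·d / det(I−A), with det(I−A) = 0.3950:
  x_1 = (0.80·180 + 0.15·250) / 0.3950 = 181.50 / 0.3950 ≈ 459.49
  x_2 = (0.30·180 + 0.55·250) / 0.3950 = 191.50 / 0.3950 ≈ 484.81

x_1 = 459.49, x_2 = 484.81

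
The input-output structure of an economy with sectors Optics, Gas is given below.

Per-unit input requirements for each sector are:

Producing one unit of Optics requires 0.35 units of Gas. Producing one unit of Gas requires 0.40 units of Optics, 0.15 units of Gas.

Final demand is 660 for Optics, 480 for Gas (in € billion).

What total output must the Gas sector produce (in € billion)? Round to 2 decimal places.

I − A =
  [   1.00    -0.40]
  [  -0.35     0.85]
det(I−A) = (1.00)(0.85) − (-0.40)(-0.35) = 0.7100
adj(I−A) = [[0.85, 0.40], [0.35, 1.00]]
(I − A)⁻¹ = adj(I−A) / det(I−A) ≈
  [   1.1972     0.5634]
  [   0.4930     1.4085]
x = (I − A)⁻¹ d = adj(I−A)·d / det(I−A), with det(I−A) = 0.7100:
  x_1 = (0.85·660 + 0.40·480) / 0.7100 = 753.00 / 0.7100 ≈ 1060.56
  x_2 = (0.35·660 + 1.00·480) / 0.7100 = 711.00 / 0.7100 ≈ 1001.41

x_2 = 1001.41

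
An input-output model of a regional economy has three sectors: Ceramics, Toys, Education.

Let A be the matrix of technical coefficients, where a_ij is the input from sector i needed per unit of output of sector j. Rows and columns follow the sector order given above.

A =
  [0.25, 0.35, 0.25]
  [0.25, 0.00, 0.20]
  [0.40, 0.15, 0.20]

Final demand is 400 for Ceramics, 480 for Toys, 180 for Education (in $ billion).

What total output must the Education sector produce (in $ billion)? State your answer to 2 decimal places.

x_E = 1122.46

I − A =
  [   0.75    -0.35    -0.25]
  [  -0.25     1.00    -0.20]
  [  -0.40    -0.15     0.80]
Cofactors of I−A, C_ij = (−1)^(i+j)·(minor ij) (rows/columns in the sector order above):
  C_11 = (1.00)(0.80) − (-0.20)(-0.15) = 0.7700
  C_12 = −[(-0.25)(0.80) − (-0.20)(-0.40)] = 0.2800
  C_13 = (-0.25)(-0.15) − (1.00)(-0.40) = 0.4375
  C_21 = −[(-0.35)(0.80) − (-0.25)(-0.15)] = 0.3175
  C_22 = (0.75)(0.80) − (-0.25)(-0.40) = 0.5000
  C_23 = −[(0.75)(-0.15) − (-0.35)(-0.40)] = 0.2525
  C_31 = (-0.35)(-0.20) − (-0.25)(1.00) = 0.3200
  C_32 = −[(0.75)(-0.20) − (-0.25)(-0.25)] = 0.2125
  C_33 = (0.75)(1.00) − (-0.35)(-0.25) = 0.6625
det(I−A) = Σ_j (I−A)_1j·C_1j = (0.75)(0.7700) + (-0.35)(0.2800) + (-0.25)(0.4375) = 0.370125
adj(I−A) = Cᵀ =
  [ 0.7700   0.3175   0.3200]
  [ 0.2800   0.5000   0.2125]
  [ 0.4375   0.2525   0.6625]
(I − A)⁻¹ = adj(I−A) / det(I−A) ≈
  [   2.0804     0.8578     0.8646]
  [   0.7565     1.3509     0.5741]
  [   1.1820     0.6822     1.7899]
x = (I − A)⁻¹ d = adj(I−A)·d / det(I−A), with det(I−A) = 0.370125:
  x_C = (0.7700·400 + 0.3175·480 + 0.3200·180) / 0.370125 = 518.00 / 0.370125 ≈ 1399.53
  x_T = (0.2800·400 + 0.5000·480 + 0.2125·180) / 0.370125 = 390.25 / 0.370125 ≈ 1054.37
  x_E = (0.4375·400 + 0.2525·480 + 0.6625·180) / 0.370125 = 415.45 / 0.370125 ≈ 1122.46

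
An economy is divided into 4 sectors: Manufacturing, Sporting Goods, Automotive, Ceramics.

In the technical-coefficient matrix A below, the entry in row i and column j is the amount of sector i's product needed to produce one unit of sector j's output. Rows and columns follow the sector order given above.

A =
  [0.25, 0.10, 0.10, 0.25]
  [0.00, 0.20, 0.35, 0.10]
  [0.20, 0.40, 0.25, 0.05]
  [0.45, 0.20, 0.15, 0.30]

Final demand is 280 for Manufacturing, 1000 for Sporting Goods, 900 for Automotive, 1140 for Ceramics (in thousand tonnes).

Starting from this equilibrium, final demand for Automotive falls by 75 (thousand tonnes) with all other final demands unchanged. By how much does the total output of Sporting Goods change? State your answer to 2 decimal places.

Δx_2 = -89.88

I − A =
  [   0.75    -0.10    -0.10    -0.25]
  [   0.00     0.80    -0.35    -0.10]
  [  -0.20    -0.40     0.75    -0.05]
  [  -0.45    -0.20    -0.15     0.70]
Compute the cofactors C_ij = (−1)^(i+j)·(3×3 minor ij) of I−A; the adjugate is their transpose:
adj(I−A) = Cᵀ =
  [ 0.291500   0.133250   0.127500   0.132250]
  [ 0.093625   0.280000   0.160125   0.084875]
  [ 0.144000   0.198750   0.310500   0.102000]
  [ 0.245000   0.208250   0.194250   0.322000]
det(I−A) = Σ_j (I−A)_1j·C_1j = (0.75)(0.291500) + (-0.10)(0.093625) + (-0.10)(0.144000) + (-0.25)(0.245000) = 0.1336125
(I − A)⁻¹ = adj(I−A) / det(I−A) ≈
  [   2.1817     0.9973     0.9543     0.9898]
  [   0.7007     2.0956     1.1984     0.6352]
  [   1.0777     1.4875     2.3239     0.7634]
  [   1.8337     1.5586     1.4538     2.4100]
Δx = (I − A)⁻¹ Δd with Δd having -75 in the Automotive component and 0 elsewhere.
So Δx_2 = L_23 · (-75), where L_23 = adj(I−A)_23 / det(I−A) = 0.160125 / 0.1336125.
Δx_2 = 0.160125 × (-75) / 0.1336125 = -12.009375 / 0.1336125 ≈ -89.88.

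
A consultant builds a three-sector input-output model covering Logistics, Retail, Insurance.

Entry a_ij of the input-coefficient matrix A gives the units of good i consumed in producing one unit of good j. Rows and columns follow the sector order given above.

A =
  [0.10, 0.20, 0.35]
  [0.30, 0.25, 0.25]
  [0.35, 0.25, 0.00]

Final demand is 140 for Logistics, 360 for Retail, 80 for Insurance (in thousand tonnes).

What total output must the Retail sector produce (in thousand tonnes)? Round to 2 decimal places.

x_2 = 852.11

I − A =
  [   0.90    -0.20    -0.35]
  [  -0.30     0.75    -0.25]
  [  -0.35    -0.25     1.00]
Cofactors of I−A, C_ij = (−1)^(i+j)·(minor ij) (rows/columns in the sector order above):
  C_11 = (0.75)(1.00) − (-0.25)(-0.25) = 0.6875
  C_12 = −[(-0.30)(1.00) − (-0.25)(-0.35)] = 0.3875
  C_13 = (-0.30)(-0.25) − (0.75)(-0.35) = 0.3375
  C_21 = −[(-0.20)(1.00) − (-0.35)(-0.25)] = 0.2875
  C_22 = (0.90)(1.00) − (-0.35)(-0.35) = 0.7775
  C_23 = −[(0.90)(-0.25) − (-0.20)(-0.35)] = 0.2950
  C_31 = (-0.20)(-0.25) − (-0.35)(0.75) = 0.3125
  C_32 = −[(0.90)(-0.25) − (-0.35)(-0.30)] = 0.3300
  C_33 = (0.90)(0.75) − (-0.20)(-0.30) = 0.6150
det(I−A) = Σ_j (I−A)_1j·C_1j = (0.90)(0.6875) + (-0.20)(0.3875) + (-0.35)(0.3375) = 0.423125
adj(I−A) = Cᵀ =
  [ 0.6875   0.2875   0.3125]
  [ 0.3875   0.7775   0.3300]
  [ 0.3375   0.2950   0.6150]
(I − A)⁻¹ = adj(I−A) / det(I−A) ≈
  [   1.6248     0.6795     0.7386]
  [   0.9158     1.8375     0.7799]
  [   0.7976     0.6972     1.4535]
x = (I − A)⁻¹ d = adj(I−A)·d / det(I−A), with det(I−A) = 0.423125:
  x_1 = (0.6875·140 + 0.2875·360 + 0.3125·80) / 0.423125 = 224.75 / 0.423125 ≈ 531.17
  x_2 = (0.3875·140 + 0.7775·360 + 0.3300·80) / 0.423125 = 360.55 / 0.423125 ≈ 852.11
  x_3 = (0.3375·140 + 0.2950·360 + 0.6150·80) / 0.423125 = 202.65 / 0.423125 ≈ 478.94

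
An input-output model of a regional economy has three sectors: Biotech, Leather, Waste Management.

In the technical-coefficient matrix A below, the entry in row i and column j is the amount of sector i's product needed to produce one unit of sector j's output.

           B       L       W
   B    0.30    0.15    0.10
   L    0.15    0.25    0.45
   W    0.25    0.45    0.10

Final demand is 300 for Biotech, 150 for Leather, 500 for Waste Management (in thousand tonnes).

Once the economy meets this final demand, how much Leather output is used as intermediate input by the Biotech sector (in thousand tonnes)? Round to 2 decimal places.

z_LB = 134.27

I − A =
  [   0.70    -0.15    -0.10]
  [  -0.15     0.75    -0.45]
  [  -0.25    -0.45     0.90]
Cofactors of I−A, C_ij = (−1)^(i+j)·(minor ij) (rows/columns in the sector order above):
  C_11 = (0.75)(0.90) − (-0.45)(-0.45) = 0.4725
  C_12 = −[(-0.15)(0.90) − (-0.45)(-0.25)] = 0.2475
  C_13 = (-0.15)(-0.45) − (0.75)(-0.25) = 0.2550
  C_21 = −[(-0.15)(0.90) − (-0.10)(-0.45)] = 0.1800
  C_22 = (0.70)(0.90) − (-0.10)(-0.25) = 0.6050
  C_23 = −[(0.70)(-0.45) − (-0.15)(-0.25)] = 0.3525
  C_31 = (-0.15)(-0.45) − (-0.10)(0.75) = 0.1425
  C_32 = −[(0.70)(-0.45) − (-0.10)(-0.15)] = 0.3300
  C_33 = (0.70)(0.75) − (-0.15)(-0.15) = 0.5025
det(I−A) = Σ_j (I−A)_1j·C_1j = (0.70)(0.4725) + (-0.15)(0.2475) + (-0.10)(0.2550) = 0.268125
adj(I−A) = Cᵀ =
  [ 0.4725   0.1800   0.1425]
  [ 0.2475   0.6050   0.3300]
  [ 0.2550   0.3525   0.5025]
(I − A)⁻¹ = adj(I−A) / det(I−A) ≈
  [   1.7622     0.6713     0.5315]
  [   0.9231     2.2564     1.2308]
  [   0.9510     1.3147     1.8741]
First solve x = (I − A)⁻¹ d = adj(I−A)·d / det(I−A); in particular x_B = (0.4725·300 + 0.1800·150 + 0.1425·500) / 0.268125 = 240.00 / 0.268125 ≈ 895.1049.
Intermediate flow from L to B: z_LB = a_LB · x_B = 0.15 × 240.00 / 0.268125 = 36.00 / 0.268125 ≈ 134.27.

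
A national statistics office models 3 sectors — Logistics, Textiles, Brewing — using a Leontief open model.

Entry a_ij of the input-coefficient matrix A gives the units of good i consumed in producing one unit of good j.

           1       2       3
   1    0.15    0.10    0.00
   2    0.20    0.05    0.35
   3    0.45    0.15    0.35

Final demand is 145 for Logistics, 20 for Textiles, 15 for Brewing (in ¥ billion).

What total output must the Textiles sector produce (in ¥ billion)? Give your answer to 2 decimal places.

I − A =
  [   0.85    -0.10     0.00]
  [  -0.20     0.95    -0.35]
  [  -0.45    -0.15     0.65]
Cofactors of I−A, C_ij = (−1)^(i+j)·(minor ij) (rows/columns in the sector order above):
  C_11 = (0.95)(0.65) − (-0.35)(-0.15) = 0.5650
  C_12 = −[(-0.20)(0.65) − (-0.35)(-0.45)] = 0.2875
  C_13 = (-0.20)(-0.15) − (0.95)(-0.45) = 0.4575
  C_21 = −[(-0.10)(0.65) − (0.00)(-0.15)] = 0.0650
  C_22 = (0.85)(0.65) − (0.00)(-0.45) = 0.5525
  C_23 = −[(0.85)(-0.15) − (-0.10)(-0.45)] = 0.1725
  C_31 = (-0.10)(-0.35) − (0.00)(0.95) = 0.0350
  C_32 = −[(0.85)(-0.35) − (0.00)(-0.20)] = 0.2975
  C_33 = (0.85)(0.95) − (-0.10)(-0.20) = 0.7875
det(I−A) = Σ_j (I−A)_1j·C_1j = (0.85)(0.5650) + (-0.10)(0.2875) + (0.00)(0.4575) = 0.4515
adj(I−A) = Cᵀ =
  [ 0.5650   0.0650   0.0350]
  [ 0.2875   0.5525   0.2975]
  [ 0.4575   0.1725   0.7875]
(I − A)⁻¹ = adj(I−A) / det(I−A) ≈
  [   1.2514     0.1440     0.0775]
  [   0.6368     1.2237     0.6589]
  [   1.0133     0.3821     1.7442]
x = (I − A)⁻¹ d = adj(I−A)·d / det(I−A), with det(I−A) = 0.4515:
  x_1 = (0.5650·145 + 0.0650·20 + 0.0350·15) / 0.4515 = 83.75 / 0.4515 ≈ 185.49
  x_2 = (0.2875·145 + 0.5525·20 + 0.2975·15) / 0.4515 = 57.20 / 0.4515 ≈ 126.69
  x_3 = (0.4575·145 + 0.1725·20 + 0.7875·15) / 0.4515 = 81.60 / 0.4515 ≈ 180.73

x_2 = 126.69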